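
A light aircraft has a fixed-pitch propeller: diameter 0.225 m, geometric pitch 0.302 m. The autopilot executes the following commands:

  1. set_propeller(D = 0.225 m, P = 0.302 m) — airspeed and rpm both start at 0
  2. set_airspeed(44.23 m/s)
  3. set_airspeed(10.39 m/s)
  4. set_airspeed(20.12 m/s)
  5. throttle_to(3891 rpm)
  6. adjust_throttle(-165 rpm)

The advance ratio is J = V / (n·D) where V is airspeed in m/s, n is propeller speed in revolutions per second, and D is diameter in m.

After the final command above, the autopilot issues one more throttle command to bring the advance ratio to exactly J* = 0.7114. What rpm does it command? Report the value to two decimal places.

set_propeller: D = 0.225 m, P = 0.302 m (p = P/D = 1.342222); state ← (V=0, rpm=0)
set_airspeed(44.23): V ← 44.23 m/s
set_airspeed(10.39): V ← 10.39 m/s
set_airspeed(20.12): V ← 20.12 m/s
throttle_to(3891): rpm ← 3891
adjust_throttle(-165): rpm ← 3891 -165 = 3726
final state: V = 20.12 m/s, rpm = 3726 → n = rpm/60 = 62.100000 rev/s
target J* = 0.7114; solve J* = V/(n·D) for n: n = V/(J*·D) = 20.12/(0.7114 × 0.225) = 125.698935 rev/s
rpm = 60·n = 7541.936088

rpm = 7541.94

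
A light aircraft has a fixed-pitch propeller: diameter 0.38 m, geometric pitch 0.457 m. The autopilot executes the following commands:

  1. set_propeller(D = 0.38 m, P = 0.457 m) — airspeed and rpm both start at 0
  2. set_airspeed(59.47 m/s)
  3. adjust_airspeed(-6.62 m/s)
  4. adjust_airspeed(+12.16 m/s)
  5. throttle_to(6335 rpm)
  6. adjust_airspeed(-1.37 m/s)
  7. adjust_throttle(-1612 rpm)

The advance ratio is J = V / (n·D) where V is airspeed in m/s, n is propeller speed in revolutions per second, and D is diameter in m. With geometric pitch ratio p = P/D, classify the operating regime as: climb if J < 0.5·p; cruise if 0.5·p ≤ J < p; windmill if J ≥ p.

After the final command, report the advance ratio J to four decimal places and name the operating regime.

J = 2.1276, regime = windmill

set_propeller: D = 0.38 m, P = 0.457 m (p = P/D = 1.202632); state ← (V=0, rpm=0)
set_airspeed(59.47): V ← 59.47 m/s
adjust_airspeed(-6.62): V ← 59.47 -6.62 = 52.85 m/s
adjust_airspeed(+12.16): V ← 52.85 +12.16 = 65.01 m/s
throttle_to(6335): rpm ← 6335
adjust_airspeed(-1.37): V ← 65.01 -1.37 = 63.64 m/s
adjust_throttle(-1612): rpm ← 6335 -1612 = 4723
final state: V = 63.64 m/s, rpm = 4723 → n = rpm/60 = 78.716667 rev/s
J = V / (n·D) = 63.64 / (78.716667 × 0.38) = 2.127551
regime bands: climb J<0.6013 | cruise [0.6013, 1.2026) | windmill J≥1.2026
J = 2.1276 → windmill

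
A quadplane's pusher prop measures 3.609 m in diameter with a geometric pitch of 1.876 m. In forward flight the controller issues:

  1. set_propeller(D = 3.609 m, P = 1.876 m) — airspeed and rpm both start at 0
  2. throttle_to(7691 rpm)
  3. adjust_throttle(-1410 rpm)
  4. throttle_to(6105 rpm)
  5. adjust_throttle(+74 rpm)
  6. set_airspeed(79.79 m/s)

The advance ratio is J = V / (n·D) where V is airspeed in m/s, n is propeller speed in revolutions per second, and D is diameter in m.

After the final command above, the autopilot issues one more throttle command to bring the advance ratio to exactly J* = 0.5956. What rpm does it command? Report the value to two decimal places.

set_propeller: D = 3.609 m, P = 1.876 m (p = P/D = 0.519812); state ← (V=0, rpm=0)
throttle_to(7691): rpm ← 7691
adjust_throttle(-1410): rpm ← 7691 -1410 = 6281
throttle_to(6105): rpm ← 6105
adjust_throttle(+74): rpm ← 6105 +74 = 6179
set_airspeed(79.79): V ← 79.79 m/s
final state: V = 79.79 m/s, rpm = 6179 → n = rpm/60 = 102.983333 rev/s
target J* = 0.5956; solve J* = V/(n·D) for n: n = V/(J*·D) = 79.79/(0.5956 × 3.609) = 37.119908 rev/s
rpm = 60·n = 2227.194494

rpm = 2227.19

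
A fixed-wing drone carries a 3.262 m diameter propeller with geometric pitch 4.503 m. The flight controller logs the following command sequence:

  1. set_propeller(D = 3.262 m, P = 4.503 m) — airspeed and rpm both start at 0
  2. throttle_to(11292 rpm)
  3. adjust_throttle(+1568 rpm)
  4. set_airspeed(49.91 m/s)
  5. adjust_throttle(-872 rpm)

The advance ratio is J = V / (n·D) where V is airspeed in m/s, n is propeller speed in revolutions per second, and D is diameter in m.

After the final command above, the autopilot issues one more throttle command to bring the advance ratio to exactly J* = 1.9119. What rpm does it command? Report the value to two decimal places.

set_propeller: D = 3.262 m, P = 4.503 m (p = P/D = 1.380441); state ← (V=0, rpm=0)
throttle_to(11292): rpm ← 11292
adjust_throttle(+1568): rpm ← 11292 +1568 = 12860
set_airspeed(49.91): V ← 49.91 m/s
adjust_throttle(-872): rpm ← 12860 -872 = 11988
final state: V = 49.91 m/s, rpm = 11988 → n = rpm/60 = 199.800000 rev/s
target J* = 1.9119; solve J* = V/(n·D) for n: n = V/(J*·D) = 49.91/(1.9119 × 3.262) = 8.002735 rev/s
rpm = 60·n = 480.164104

rpm = 480.16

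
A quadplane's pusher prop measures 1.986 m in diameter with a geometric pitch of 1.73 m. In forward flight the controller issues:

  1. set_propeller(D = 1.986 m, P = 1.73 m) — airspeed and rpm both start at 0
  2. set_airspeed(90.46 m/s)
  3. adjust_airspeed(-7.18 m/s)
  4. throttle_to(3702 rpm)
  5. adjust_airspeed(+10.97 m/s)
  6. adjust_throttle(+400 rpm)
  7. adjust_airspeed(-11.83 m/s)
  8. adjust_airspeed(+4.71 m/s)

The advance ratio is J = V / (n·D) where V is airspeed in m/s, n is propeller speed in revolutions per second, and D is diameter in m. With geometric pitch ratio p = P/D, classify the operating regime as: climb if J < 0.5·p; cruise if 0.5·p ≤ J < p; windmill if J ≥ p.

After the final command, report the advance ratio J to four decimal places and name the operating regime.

J = 0.6417, regime = cruise

set_propeller: D = 1.986 m, P = 1.73 m (p = P/D = 0.871098); state ← (V=0, rpm=0)
set_airspeed(90.46): V ← 90.46 m/s
adjust_airspeed(-7.18): V ← 90.46 -7.18 = 83.28 m/s
throttle_to(3702): rpm ← 3702
adjust_airspeed(+10.97): V ← 83.28 +10.97 = 94.25 m/s
adjust_throttle(+400): rpm ← 3702 +400 = 4102
adjust_airspeed(-11.83): V ← 94.25 -11.83 = 82.42 m/s
adjust_airspeed(+4.71): V ← 82.42 +4.71 = 87.13 m/s
final state: V = 87.13 m/s, rpm = 4102 → n = rpm/60 = 68.366667 rev/s
J = V / (n·D) = 87.13 / (68.366667 × 1.986) = 0.641718
regime bands: climb J<0.4355 | cruise [0.4355, 0.8711) | windmill J≥0.8711
J = 0.6417 → cruise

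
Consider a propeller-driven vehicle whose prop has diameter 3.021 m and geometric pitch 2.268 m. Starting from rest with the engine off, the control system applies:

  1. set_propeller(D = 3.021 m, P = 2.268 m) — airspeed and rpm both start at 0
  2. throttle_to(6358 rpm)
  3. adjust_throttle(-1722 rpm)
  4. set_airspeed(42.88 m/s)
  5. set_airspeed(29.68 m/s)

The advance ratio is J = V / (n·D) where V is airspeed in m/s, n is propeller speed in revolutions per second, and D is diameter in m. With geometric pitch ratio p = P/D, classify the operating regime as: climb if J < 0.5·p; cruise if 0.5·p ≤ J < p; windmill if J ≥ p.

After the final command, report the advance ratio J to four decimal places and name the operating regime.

J = 0.1272, regime = climb

set_propeller: D = 3.021 m, P = 2.268 m (p = P/D = 0.750745); state ← (V=0, rpm=0)
throttle_to(6358): rpm ← 6358
adjust_throttle(-1722): rpm ← 6358 -1722 = 4636
set_airspeed(42.88): V ← 42.88 m/s
set_airspeed(29.68): V ← 29.68 m/s
final state: V = 29.68 m/s, rpm = 4636 → n = rpm/60 = 77.266667 rev/s
J = V / (n·D) = 29.68 / (77.266667 × 3.021) = 0.127151
regime bands: climb J<0.3754 | cruise [0.3754, 0.7507) | windmill J≥0.7507
J = 0.1272 → climb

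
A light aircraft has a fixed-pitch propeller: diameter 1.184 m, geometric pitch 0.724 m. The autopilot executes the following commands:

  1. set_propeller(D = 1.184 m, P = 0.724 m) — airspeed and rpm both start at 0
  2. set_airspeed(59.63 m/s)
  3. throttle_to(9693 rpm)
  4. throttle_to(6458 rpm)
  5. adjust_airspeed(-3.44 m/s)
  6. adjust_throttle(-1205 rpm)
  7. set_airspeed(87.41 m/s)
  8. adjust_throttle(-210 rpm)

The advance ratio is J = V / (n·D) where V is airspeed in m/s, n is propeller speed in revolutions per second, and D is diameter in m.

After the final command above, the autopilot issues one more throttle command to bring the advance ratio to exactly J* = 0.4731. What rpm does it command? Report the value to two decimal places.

rpm = 9362.84

set_propeller: D = 1.184 m, P = 0.724 m (p = P/D = 0.611486); state ← (V=0, rpm=0)
set_airspeed(59.63): V ← 59.63 m/s
throttle_to(9693): rpm ← 9693
throttle_to(6458): rpm ← 6458
adjust_airspeed(-3.44): V ← 59.63 -3.44 = 56.19 m/s
adjust_throttle(-1205): rpm ← 6458 -1205 = 5253
set_airspeed(87.41): V ← 87.41 m/s
adjust_throttle(-210): rpm ← 5253 -210 = 5043
final state: V = 87.41 m/s, rpm = 5043 → n = rpm/60 = 84.050000 rev/s
target J* = 0.4731; solve J* = V/(n·D) for n: n = V/(J*·D) = 87.41/(0.4731 × 1.184) = 156.047376 rev/s
rpm = 60·n = 9362.842551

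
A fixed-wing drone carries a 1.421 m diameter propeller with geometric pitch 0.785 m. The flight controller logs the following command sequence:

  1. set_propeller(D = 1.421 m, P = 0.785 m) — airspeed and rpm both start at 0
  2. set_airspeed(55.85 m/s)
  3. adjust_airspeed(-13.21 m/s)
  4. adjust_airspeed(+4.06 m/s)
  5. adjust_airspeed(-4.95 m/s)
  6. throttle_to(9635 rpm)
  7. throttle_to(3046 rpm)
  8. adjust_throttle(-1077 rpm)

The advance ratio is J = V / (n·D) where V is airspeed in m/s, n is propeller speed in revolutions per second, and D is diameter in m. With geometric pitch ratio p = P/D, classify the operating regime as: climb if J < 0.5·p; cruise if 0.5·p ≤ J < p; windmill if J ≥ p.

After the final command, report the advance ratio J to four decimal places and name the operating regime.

set_propeller: D = 1.421 m, P = 0.785 m (p = P/D = 0.552428); state ← (V=0, rpm=0)
set_airspeed(55.85): V ← 55.85 m/s
adjust_airspeed(-13.21): V ← 55.85 -13.21 = 42.64 m/s
adjust_airspeed(+4.06): V ← 42.64 +4.06 = 46.7 m/s
adjust_airspeed(-4.95): V ← 46.7 -4.95 = 41.75 m/s
throttle_to(9635): rpm ← 9635
throttle_to(3046): rpm ← 3046
adjust_throttle(-1077): rpm ← 3046 -1077 = 1969
final state: V = 41.75 m/s, rpm = 1969 → n = rpm/60 = 32.816667 rev/s
J = V / (n·D) = 41.75 / (32.816667 × 1.421) = 0.895299
regime bands: climb J<0.2762 | cruise [0.2762, 0.5524) | windmill J≥0.5524
J = 0.8953 → windmill

J = 0.8953, regime = windmill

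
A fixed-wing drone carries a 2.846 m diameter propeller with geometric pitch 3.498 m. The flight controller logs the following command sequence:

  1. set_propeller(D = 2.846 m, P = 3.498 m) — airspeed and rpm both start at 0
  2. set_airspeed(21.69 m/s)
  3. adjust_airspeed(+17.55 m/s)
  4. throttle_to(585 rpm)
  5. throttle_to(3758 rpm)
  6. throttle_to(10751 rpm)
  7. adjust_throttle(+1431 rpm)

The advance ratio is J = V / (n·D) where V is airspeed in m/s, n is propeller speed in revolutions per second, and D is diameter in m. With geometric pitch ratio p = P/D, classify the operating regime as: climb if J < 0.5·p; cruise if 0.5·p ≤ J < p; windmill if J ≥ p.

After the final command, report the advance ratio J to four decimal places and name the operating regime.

J = 0.0679, regime = climb

set_propeller: D = 2.846 m, P = 3.498 m (p = P/D = 1.229093); state ← (V=0, rpm=0)
set_airspeed(21.69): V ← 21.69 m/s
adjust_airspeed(+17.55): V ← 21.69 +17.55 = 39.24 m/s
throttle_to(585): rpm ← 585
throttle_to(3758): rpm ← 3758
throttle_to(10751): rpm ← 10751
adjust_throttle(+1431): rpm ← 10751 +1431 = 12182
final state: V = 39.24 m/s, rpm = 12182 → n = rpm/60 = 203.033333 rev/s
J = V / (n·D) = 39.24 / (203.033333 × 2.846) = 0.067909
regime bands: climb J<0.6145 | cruise [0.6145, 1.2291) | windmill J≥1.2291
J = 0.0679 → climb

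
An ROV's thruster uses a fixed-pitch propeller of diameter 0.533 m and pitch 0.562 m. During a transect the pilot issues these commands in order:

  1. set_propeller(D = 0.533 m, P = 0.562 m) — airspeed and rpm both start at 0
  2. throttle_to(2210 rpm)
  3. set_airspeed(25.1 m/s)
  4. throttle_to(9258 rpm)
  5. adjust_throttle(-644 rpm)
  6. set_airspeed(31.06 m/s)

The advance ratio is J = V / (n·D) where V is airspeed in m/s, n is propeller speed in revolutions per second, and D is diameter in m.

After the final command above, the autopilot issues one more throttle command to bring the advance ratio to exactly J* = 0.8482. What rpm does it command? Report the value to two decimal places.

set_propeller: D = 0.533 m, P = 0.562 m (p = P/D = 1.054409); state ← (V=0, rpm=0)
throttle_to(2210): rpm ← 2210
set_airspeed(25.1): V ← 25.1 m/s
throttle_to(9258): rpm ← 9258
adjust_throttle(-644): rpm ← 9258 -644 = 8614
set_airspeed(31.06): V ← 31.06 m/s
final state: V = 31.06 m/s, rpm = 8614 → n = rpm/60 = 143.566667 rev/s
target J* = 0.8482; solve J* = V/(n·D) for n: n = V/(J*·D) = 31.06/(0.8482 × 0.533) = 68.703043 rev/s
rpm = 60·n = 4122.182589

rpm = 4122.18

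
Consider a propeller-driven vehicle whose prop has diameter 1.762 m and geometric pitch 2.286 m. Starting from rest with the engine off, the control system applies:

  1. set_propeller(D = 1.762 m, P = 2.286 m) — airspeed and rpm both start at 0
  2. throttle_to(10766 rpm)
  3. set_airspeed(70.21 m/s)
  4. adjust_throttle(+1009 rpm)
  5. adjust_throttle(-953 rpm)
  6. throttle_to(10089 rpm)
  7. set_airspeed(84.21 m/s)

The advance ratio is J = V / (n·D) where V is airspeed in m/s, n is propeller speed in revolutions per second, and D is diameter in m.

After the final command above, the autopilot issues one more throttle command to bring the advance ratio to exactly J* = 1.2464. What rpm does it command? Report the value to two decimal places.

set_propeller: D = 1.762 m, P = 2.286 m (p = P/D = 1.297389); state ← (V=0, rpm=0)
throttle_to(10766): rpm ← 10766
set_airspeed(70.21): V ← 70.21 m/s
adjust_throttle(+1009): rpm ← 10766 +1009 = 11775
adjust_throttle(-953): rpm ← 11775 -953 = 10822
throttle_to(10089): rpm ← 10089
set_airspeed(84.21): V ← 84.21 m/s
final state: V = 84.21 m/s, rpm = 10089 → n = rpm/60 = 168.150000 rev/s
target J* = 1.2464; solve J* = V/(n·D) for n: n = V/(J*·D) = 84.21/(1.2464 × 1.762) = 38.344257 rev/s
rpm = 60·n = 2300.655399

rpm = 2300.66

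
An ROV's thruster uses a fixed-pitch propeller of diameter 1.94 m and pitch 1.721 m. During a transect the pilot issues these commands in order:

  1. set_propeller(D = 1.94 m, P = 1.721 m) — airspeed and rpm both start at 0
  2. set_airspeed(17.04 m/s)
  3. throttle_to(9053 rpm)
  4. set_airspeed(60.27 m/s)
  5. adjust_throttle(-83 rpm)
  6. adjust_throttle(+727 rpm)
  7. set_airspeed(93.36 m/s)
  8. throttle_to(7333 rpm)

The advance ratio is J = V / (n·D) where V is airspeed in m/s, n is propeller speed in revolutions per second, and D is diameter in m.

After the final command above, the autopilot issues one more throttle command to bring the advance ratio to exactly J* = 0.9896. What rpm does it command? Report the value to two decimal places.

set_propeller: D = 1.94 m, P = 1.721 m (p = P/D = 0.887113); state ← (V=0, rpm=0)
set_airspeed(17.04): V ← 17.04 m/s
throttle_to(9053): rpm ← 9053
set_airspeed(60.27): V ← 60.27 m/s
adjust_throttle(-83): rpm ← 9053 -83 = 8970
adjust_throttle(+727): rpm ← 8970 +727 = 9697
set_airspeed(93.36): V ← 93.36 m/s
throttle_to(7333): rpm ← 7333
final state: V = 93.36 m/s, rpm = 7333 → n = rpm/60 = 122.216667 rev/s
target J* = 0.9896; solve J* = V/(n·D) for n: n = V/(J*·D) = 93.36/(0.9896 × 1.94) = 48.629458 rev/s
rpm = 60·n = 2917.767462

rpm = 2917.77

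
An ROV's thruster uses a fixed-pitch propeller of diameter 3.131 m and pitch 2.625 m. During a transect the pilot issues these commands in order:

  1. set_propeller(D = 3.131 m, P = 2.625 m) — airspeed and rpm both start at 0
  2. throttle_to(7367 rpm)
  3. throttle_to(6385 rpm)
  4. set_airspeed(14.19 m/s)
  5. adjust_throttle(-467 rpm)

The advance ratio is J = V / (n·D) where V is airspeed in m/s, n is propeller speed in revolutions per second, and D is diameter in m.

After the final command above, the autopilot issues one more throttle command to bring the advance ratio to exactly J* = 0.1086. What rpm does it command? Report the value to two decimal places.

set_propeller: D = 3.131 m, P = 2.625 m (p = P/D = 0.838390); state ← (V=0, rpm=0)
throttle_to(7367): rpm ← 7367
throttle_to(6385): rpm ← 6385
set_airspeed(14.19): V ← 14.19 m/s
adjust_throttle(-467): rpm ← 6385 -467 = 5918
final state: V = 14.19 m/s, rpm = 5918 → n = rpm/60 = 98.633333 rev/s
target J* = 0.1086; solve J* = V/(n·D) for n: n = V/(J*·D) = 14.19/(0.1086 × 3.131) = 41.732029 rev/s
rpm = 60·n = 2503.921752

rpm = 2503.92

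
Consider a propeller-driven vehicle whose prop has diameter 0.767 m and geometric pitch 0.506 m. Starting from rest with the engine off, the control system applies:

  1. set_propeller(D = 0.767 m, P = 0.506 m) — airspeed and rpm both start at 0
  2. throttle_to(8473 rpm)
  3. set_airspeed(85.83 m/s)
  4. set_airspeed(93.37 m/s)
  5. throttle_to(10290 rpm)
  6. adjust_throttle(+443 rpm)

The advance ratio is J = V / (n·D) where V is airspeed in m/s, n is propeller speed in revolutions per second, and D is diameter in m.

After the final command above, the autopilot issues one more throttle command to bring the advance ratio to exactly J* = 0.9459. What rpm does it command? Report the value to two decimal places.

set_propeller: D = 0.767 m, P = 0.506 m (p = P/D = 0.659713); state ← (V=0, rpm=0)
throttle_to(8473): rpm ← 8473
set_airspeed(85.83): V ← 85.83 m/s
set_airspeed(93.37): V ← 93.37 m/s
throttle_to(10290): rpm ← 10290
adjust_throttle(+443): rpm ← 10290 +443 = 10733
final state: V = 93.37 m/s, rpm = 10733 → n = rpm/60 = 178.883333 rev/s
target J* = 0.9459; solve J* = V/(n·D) for n: n = V/(J*·D) = 93.37/(0.9459 × 0.767) = 128.696510 rev/s
rpm = 60·n = 7721.790592

rpm = 7721.79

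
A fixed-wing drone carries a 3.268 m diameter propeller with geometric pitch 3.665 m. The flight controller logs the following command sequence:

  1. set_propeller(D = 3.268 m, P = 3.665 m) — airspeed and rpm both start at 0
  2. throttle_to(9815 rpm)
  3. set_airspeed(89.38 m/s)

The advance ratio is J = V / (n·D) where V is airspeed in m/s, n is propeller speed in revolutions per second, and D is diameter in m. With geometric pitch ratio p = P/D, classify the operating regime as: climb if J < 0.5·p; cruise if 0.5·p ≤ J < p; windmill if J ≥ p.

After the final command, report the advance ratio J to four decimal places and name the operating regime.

set_propeller: D = 3.268 m, P = 3.665 m (p = P/D = 1.121481); state ← (V=0, rpm=0)
throttle_to(9815): rpm ← 9815
set_airspeed(89.38): V ← 89.38 m/s
final state: V = 89.38 m/s, rpm = 9815 → n = rpm/60 = 163.583333 rev/s
J = V / (n·D) = 89.38 / (163.583333 × 3.268) = 0.167193
regime bands: climb J<0.5607 | cruise [0.5607, 1.1215) | windmill J≥1.1215
J = 0.1672 → climb

J = 0.1672, regime = climb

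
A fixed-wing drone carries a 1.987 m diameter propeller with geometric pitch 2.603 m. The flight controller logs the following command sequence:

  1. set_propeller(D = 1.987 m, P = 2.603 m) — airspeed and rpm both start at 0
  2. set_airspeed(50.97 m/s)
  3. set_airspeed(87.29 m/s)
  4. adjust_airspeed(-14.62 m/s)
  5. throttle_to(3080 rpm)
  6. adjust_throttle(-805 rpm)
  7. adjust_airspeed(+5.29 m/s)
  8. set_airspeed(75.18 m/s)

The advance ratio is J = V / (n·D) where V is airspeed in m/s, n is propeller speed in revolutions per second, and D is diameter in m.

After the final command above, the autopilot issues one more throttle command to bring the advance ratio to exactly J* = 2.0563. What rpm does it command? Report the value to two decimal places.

rpm = 1104.00

set_propeller: D = 1.987 m, P = 2.603 m (p = P/D = 1.310015); state ← (V=0, rpm=0)
set_airspeed(50.97): V ← 50.97 m/s
set_airspeed(87.29): V ← 87.29 m/s
adjust_airspeed(-14.62): V ← 87.29 -14.62 = 72.67 m/s
throttle_to(3080): rpm ← 3080
adjust_throttle(-805): rpm ← 3080 -805 = 2275
adjust_airspeed(+5.29): V ← 72.67 +5.29 = 77.96 m/s
set_airspeed(75.18): V ← 75.18 m/s
final state: V = 75.18 m/s, rpm = 2275 → n = rpm/60 = 37.916667 rev/s
target J* = 2.0563; solve J* = V/(n·D) for n: n = V/(J*·D) = 75.18/(2.0563 × 1.987) = 18.400007 rev/s
rpm = 60·n = 1104.000396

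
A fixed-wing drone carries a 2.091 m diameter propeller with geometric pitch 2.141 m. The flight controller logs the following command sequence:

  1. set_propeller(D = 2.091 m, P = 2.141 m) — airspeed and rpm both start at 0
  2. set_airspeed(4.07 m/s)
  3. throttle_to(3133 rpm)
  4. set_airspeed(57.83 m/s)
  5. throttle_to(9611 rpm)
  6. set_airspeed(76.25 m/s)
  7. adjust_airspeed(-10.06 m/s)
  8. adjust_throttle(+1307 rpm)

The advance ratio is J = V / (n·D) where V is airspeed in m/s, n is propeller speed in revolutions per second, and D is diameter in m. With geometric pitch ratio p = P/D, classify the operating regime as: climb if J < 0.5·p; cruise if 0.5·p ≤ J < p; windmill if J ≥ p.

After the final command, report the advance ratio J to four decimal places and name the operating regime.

set_propeller: D = 2.091 m, P = 2.141 m (p = P/D = 1.023912); state ← (V=0, rpm=0)
set_airspeed(4.07): V ← 4.07 m/s
throttle_to(3133): rpm ← 3133
set_airspeed(57.83): V ← 57.83 m/s
throttle_to(9611): rpm ← 9611
set_airspeed(76.25): V ← 76.25 m/s
adjust_airspeed(-10.06): V ← 76.25 -10.06 = 66.19 m/s
adjust_throttle(+1307): rpm ← 9611 +1307 = 10918
final state: V = 66.19 m/s, rpm = 10918 → n = rpm/60 = 181.966667 rev/s
J = V / (n·D) = 66.19 / (181.966667 × 2.091) = 0.173959
regime bands: climb J<0.5120 | cruise [0.5120, 1.0239) | windmill J≥1.0239
J = 0.1740 → climb

J = 0.1740, regime = climb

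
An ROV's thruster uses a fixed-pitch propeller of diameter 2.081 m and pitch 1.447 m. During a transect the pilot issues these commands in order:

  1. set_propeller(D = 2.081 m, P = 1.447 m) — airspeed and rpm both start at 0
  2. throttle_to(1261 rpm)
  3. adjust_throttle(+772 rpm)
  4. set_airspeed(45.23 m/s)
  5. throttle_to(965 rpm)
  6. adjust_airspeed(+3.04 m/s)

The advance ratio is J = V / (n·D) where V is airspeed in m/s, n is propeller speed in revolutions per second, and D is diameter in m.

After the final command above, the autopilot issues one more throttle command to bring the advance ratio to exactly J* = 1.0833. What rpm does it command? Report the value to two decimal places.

rpm = 1284.72

set_propeller: D = 2.081 m, P = 1.447 m (p = P/D = 0.695339); state ← (V=0, rpm=0)
throttle_to(1261): rpm ← 1261
adjust_throttle(+772): rpm ← 1261 +772 = 2033
set_airspeed(45.23): V ← 45.23 m/s
throttle_to(965): rpm ← 965
adjust_airspeed(+3.04): V ← 45.23 +3.04 = 48.27 m/s
final state: V = 48.27 m/s, rpm = 965 → n = rpm/60 = 16.083333 rev/s
target J* = 1.0833; solve J* = V/(n·D) for n: n = V/(J*·D) = 48.27/(1.0833 × 2.081) = 21.411963 rev/s
rpm = 60·n = 1284.717754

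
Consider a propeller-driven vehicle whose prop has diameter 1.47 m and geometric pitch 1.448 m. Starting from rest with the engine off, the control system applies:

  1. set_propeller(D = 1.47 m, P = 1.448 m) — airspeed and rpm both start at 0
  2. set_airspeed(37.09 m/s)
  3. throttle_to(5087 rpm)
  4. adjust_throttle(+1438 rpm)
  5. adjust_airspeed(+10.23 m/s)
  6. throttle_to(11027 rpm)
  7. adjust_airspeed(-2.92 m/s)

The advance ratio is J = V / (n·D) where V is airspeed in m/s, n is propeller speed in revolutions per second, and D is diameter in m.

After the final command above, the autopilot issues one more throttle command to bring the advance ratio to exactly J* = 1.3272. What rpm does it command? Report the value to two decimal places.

rpm = 1365.46

set_propeller: D = 1.47 m, P = 1.448 m (p = P/D = 0.985034); state ← (V=0, rpm=0)
set_airspeed(37.09): V ← 37.09 m/s
throttle_to(5087): rpm ← 5087
adjust_throttle(+1438): rpm ← 5087 +1438 = 6525
adjust_airspeed(+10.23): V ← 37.09 +10.23 = 47.32 m/s
throttle_to(11027): rpm ← 11027
adjust_airspeed(-2.92): V ← 47.32 -2.92 = 44.4 m/s
final state: V = 44.4 m/s, rpm = 11027 → n = rpm/60 = 183.783333 rev/s
target J* = 1.3272; solve J* = V/(n·D) for n: n = V/(J*·D) = 44.4/(1.3272 × 1.47) = 22.757747 rev/s
rpm = 60·n = 1365.464812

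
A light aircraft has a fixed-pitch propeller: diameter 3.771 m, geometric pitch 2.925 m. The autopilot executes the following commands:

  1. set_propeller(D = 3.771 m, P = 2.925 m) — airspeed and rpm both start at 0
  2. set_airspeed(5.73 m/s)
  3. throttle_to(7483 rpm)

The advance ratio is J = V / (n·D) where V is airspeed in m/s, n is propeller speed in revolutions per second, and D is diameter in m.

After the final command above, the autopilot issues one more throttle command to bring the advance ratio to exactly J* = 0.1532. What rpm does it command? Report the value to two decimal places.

rpm = 595.10

set_propeller: D = 3.771 m, P = 2.925 m (p = P/D = 0.775656); state ← (V=0, rpm=0)
set_airspeed(5.73): V ← 5.73 m/s
throttle_to(7483): rpm ← 7483
final state: V = 5.73 m/s, rpm = 7483 → n = rpm/60 = 124.716667 rev/s
target J* = 0.1532; solve J* = V/(n·D) for n: n = V/(J*·D) = 5.73/(0.1532 × 3.771) = 9.918348 rev/s
rpm = 60·n = 595.100856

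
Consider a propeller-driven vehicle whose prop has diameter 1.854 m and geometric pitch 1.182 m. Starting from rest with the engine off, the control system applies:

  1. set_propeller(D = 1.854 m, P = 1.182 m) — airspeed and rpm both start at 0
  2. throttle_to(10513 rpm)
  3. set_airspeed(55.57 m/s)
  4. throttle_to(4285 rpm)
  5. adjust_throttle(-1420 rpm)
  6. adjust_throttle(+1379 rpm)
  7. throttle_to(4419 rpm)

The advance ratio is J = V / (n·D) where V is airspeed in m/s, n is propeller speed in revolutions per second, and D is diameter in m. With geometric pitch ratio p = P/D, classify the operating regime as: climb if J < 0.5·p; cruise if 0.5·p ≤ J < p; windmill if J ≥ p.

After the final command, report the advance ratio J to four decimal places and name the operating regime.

set_propeller: D = 1.854 m, P = 1.182 m (p = P/D = 0.637540); state ← (V=0, rpm=0)
throttle_to(10513): rpm ← 10513
set_airspeed(55.57): V ← 55.57 m/s
throttle_to(4285): rpm ← 4285
adjust_throttle(-1420): rpm ← 4285 -1420 = 2865
adjust_throttle(+1379): rpm ← 2865 +1379 = 4244
throttle_to(4419): rpm ← 4419
final state: V = 55.57 m/s, rpm = 4419 → n = rpm/60 = 73.650000 rev/s
J = V / (n·D) = 55.57 / (73.650000 × 1.854) = 0.406966
regime bands: climb J<0.3188 | cruise [0.3188, 0.6375) | windmill J≥0.6375
J = 0.4070 → cruise

J = 0.4070, regime = cruise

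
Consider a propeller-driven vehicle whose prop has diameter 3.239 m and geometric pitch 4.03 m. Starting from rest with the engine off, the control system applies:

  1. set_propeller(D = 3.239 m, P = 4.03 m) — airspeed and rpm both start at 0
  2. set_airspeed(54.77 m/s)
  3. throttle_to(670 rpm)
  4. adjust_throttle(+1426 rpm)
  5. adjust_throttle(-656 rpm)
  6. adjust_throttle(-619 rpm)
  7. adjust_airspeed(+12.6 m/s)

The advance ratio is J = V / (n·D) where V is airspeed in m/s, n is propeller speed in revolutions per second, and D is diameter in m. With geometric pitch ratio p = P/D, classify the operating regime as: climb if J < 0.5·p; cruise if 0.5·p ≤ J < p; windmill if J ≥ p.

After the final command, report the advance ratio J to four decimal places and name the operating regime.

J = 1.5201, regime = windmill

set_propeller: D = 3.239 m, P = 4.03 m (p = P/D = 1.244211); state ← (V=0, rpm=0)
set_airspeed(54.77): V ← 54.77 m/s
throttle_to(670): rpm ← 670
adjust_throttle(+1426): rpm ← 670 +1426 = 2096
adjust_throttle(-656): rpm ← 2096 -656 = 1440
adjust_throttle(-619): rpm ← 1440 -619 = 821
adjust_airspeed(+12.6): V ← 54.77 +12.6 = 67.37 m/s
final state: V = 67.37 m/s, rpm = 821 → n = rpm/60 = 13.683333 rev/s
J = V / (n·D) = 67.37 / (13.683333 × 3.239) = 1.520070
regime bands: climb J<0.6221 | cruise [0.6221, 1.2442) | windmill J≥1.2442
J = 1.5201 → windmill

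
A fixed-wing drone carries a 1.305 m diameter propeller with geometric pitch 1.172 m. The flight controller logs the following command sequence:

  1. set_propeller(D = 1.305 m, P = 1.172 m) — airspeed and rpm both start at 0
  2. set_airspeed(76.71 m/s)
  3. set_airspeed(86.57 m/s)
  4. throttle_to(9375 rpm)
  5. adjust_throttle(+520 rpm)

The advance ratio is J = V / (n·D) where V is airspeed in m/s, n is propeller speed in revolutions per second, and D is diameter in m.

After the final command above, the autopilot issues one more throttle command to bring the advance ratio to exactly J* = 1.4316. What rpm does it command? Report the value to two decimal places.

rpm = 2780.27

set_propeller: D = 1.305 m, P = 1.172 m (p = P/D = 0.898084); state ← (V=0, rpm=0)
set_airspeed(76.71): V ← 76.71 m/s
set_airspeed(86.57): V ← 86.57 m/s
throttle_to(9375): rpm ← 9375
adjust_throttle(+520): rpm ← 9375 +520 = 9895
final state: V = 86.57 m/s, rpm = 9895 → n = rpm/60 = 164.916667 rev/s
target J* = 1.4316; solve J* = V/(n·D) for n: n = V/(J*·D) = 86.57/(1.4316 × 1.305) = 46.337779 rev/s
rpm = 60·n = 2780.266754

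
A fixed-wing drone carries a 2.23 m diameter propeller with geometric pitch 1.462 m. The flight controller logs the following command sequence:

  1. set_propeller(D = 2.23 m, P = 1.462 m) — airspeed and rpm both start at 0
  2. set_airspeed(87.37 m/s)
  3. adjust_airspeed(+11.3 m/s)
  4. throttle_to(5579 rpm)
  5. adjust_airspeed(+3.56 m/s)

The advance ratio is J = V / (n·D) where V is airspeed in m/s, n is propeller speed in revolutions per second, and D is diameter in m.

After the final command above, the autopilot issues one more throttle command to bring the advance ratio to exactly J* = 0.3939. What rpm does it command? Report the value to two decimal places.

rpm = 6982.95

set_propeller: D = 2.23 m, P = 1.462 m (p = P/D = 0.655605); state ← (V=0, rpm=0)
set_airspeed(87.37): V ← 87.37 m/s
adjust_airspeed(+11.3): V ← 87.37 +11.3 = 98.67 m/s
throttle_to(5579): rpm ← 5579
adjust_airspeed(+3.56): V ← 98.67 +3.56 = 102.23 m/s
final state: V = 102.23 m/s, rpm = 5579 → n = rpm/60 = 92.983333 rev/s
target J* = 0.3939; solve J* = V/(n·D) for n: n = V/(J*·D) = 102.23/(0.3939 × 2.23) = 116.382456 rev/s
rpm = 60·n = 6982.947346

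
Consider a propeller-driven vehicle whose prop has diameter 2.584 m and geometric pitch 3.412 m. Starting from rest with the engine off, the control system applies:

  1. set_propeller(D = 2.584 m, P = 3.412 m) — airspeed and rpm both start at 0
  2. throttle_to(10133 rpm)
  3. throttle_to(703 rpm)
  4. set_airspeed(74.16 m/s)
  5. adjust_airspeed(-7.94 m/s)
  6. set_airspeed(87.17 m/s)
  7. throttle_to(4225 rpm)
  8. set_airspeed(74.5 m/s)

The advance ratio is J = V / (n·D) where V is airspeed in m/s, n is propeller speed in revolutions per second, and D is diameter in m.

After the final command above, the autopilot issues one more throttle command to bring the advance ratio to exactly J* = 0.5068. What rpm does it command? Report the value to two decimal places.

rpm = 3413.33

set_propeller: D = 2.584 m, P = 3.412 m (p = P/D = 1.320433); state ← (V=0, rpm=0)
throttle_to(10133): rpm ← 10133
throttle_to(703): rpm ← 703
set_airspeed(74.16): V ← 74.16 m/s
adjust_airspeed(-7.94): V ← 74.16 -7.94 = 66.22 m/s
set_airspeed(87.17): V ← 87.17 m/s
throttle_to(4225): rpm ← 4225
set_airspeed(74.5): V ← 74.5 m/s
final state: V = 74.5 m/s, rpm = 4225 → n = rpm/60 = 70.416667 rev/s
target J* = 0.5068; solve J* = V/(n·D) for n: n = V/(J*·D) = 74.5/(0.5068 × 2.584) = 56.888850 rev/s
rpm = 60·n = 3413.331020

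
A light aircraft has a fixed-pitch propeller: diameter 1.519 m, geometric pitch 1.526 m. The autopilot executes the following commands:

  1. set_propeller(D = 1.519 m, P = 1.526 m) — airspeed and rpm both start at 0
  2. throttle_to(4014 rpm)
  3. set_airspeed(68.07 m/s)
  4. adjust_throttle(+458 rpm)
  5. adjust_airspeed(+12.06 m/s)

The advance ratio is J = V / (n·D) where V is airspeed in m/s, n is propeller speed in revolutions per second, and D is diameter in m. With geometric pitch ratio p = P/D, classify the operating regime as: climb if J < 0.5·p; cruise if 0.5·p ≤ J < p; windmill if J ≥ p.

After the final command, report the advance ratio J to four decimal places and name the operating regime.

set_propeller: D = 1.519 m, P = 1.526 m (p = P/D = 1.004608); state ← (V=0, rpm=0)
throttle_to(4014): rpm ← 4014
set_airspeed(68.07): V ← 68.07 m/s
adjust_throttle(+458): rpm ← 4014 +458 = 4472
adjust_airspeed(+12.06): V ← 68.07 +12.06 = 80.13 m/s
final state: V = 80.13 m/s, rpm = 4472 → n = rpm/60 = 74.533333 rev/s
J = V / (n·D) = 80.13 / (74.533333 × 1.519) = 0.707761
regime bands: climb J<0.5023 | cruise [0.5023, 1.0046) | windmill J≥1.0046
J = 0.7078 → cruise

J = 0.7078, regime = cruise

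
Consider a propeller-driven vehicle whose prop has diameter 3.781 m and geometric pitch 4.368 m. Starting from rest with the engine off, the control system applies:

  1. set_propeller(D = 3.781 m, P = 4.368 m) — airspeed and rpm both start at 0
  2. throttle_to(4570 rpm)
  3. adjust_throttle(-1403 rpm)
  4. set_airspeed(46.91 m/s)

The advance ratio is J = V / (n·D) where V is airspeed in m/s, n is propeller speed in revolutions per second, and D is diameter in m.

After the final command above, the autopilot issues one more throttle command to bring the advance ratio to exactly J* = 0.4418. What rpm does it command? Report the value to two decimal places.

rpm = 1684.94

set_propeller: D = 3.781 m, P = 4.368 m (p = P/D = 1.155250); state ← (V=0, rpm=0)
throttle_to(4570): rpm ← 4570
adjust_throttle(-1403): rpm ← 4570 -1403 = 3167
set_airspeed(46.91): V ← 46.91 m/s
final state: V = 46.91 m/s, rpm = 3167 → n = rpm/60 = 52.783333 rev/s
target J* = 0.4418; solve J* = V/(n·D) for n: n = V/(J*·D) = 46.91/(0.4418 × 3.781) = 28.082324 rev/s
rpm = 60·n = 1684.939434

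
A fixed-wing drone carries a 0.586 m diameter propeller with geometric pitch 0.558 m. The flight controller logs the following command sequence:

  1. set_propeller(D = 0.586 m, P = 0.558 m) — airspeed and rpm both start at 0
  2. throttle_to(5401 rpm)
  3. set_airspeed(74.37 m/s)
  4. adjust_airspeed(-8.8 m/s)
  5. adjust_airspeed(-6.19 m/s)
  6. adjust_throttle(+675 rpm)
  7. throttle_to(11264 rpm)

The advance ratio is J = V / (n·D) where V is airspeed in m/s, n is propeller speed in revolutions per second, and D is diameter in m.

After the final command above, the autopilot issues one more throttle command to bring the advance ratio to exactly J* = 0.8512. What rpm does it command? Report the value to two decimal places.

set_propeller: D = 0.586 m, P = 0.558 m (p = P/D = 0.952218); state ← (V=0, rpm=0)
throttle_to(5401): rpm ← 5401
set_airspeed(74.37): V ← 74.37 m/s
adjust_airspeed(-8.8): V ← 74.37 -8.8 = 65.57 m/s
adjust_airspeed(-6.19): V ← 65.57 -6.19 = 59.38 m/s
adjust_throttle(+675): rpm ← 5401 +675 = 6076
throttle_to(11264): rpm ← 11264
final state: V = 59.38 m/s, rpm = 11264 → n = rpm/60 = 187.733333 rev/s
target J* = 0.8512; solve J* = V/(n·D) for n: n = V/(J*·D) = 59.38/(0.8512 × 0.586) = 119.044946 rev/s
rpm = 60·n = 7142.696759

rpm = 7142.70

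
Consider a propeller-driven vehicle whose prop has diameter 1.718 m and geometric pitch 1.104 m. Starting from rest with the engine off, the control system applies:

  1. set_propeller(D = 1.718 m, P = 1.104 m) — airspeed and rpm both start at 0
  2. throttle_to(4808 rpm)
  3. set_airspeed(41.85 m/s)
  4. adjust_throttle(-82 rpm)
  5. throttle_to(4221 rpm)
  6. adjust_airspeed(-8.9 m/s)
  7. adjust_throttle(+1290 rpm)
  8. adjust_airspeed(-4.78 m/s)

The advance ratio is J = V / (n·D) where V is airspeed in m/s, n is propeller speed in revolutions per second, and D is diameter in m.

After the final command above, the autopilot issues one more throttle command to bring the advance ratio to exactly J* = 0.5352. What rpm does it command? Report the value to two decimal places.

set_propeller: D = 1.718 m, P = 1.104 m (p = P/D = 0.642608); state ← (V=0, rpm=0)
throttle_to(4808): rpm ← 4808
set_airspeed(41.85): V ← 41.85 m/s
adjust_throttle(-82): rpm ← 4808 -82 = 4726
throttle_to(4221): rpm ← 4221
adjust_airspeed(-8.9): V ← 41.85 -8.9 = 32.95 m/s
adjust_throttle(+1290): rpm ← 4221 +1290 = 5511
adjust_airspeed(-4.78): V ← 32.95 -4.78 = 28.17 m/s
final state: V = 28.17 m/s, rpm = 5511 → n = rpm/60 = 91.850000 rev/s
target J* = 0.5352; solve J* = V/(n·D) for n: n = V/(J*·D) = 28.17/(0.5352 × 1.718) = 30.637095 rev/s
rpm = 60·n = 1838.225698

rpm = 1838.23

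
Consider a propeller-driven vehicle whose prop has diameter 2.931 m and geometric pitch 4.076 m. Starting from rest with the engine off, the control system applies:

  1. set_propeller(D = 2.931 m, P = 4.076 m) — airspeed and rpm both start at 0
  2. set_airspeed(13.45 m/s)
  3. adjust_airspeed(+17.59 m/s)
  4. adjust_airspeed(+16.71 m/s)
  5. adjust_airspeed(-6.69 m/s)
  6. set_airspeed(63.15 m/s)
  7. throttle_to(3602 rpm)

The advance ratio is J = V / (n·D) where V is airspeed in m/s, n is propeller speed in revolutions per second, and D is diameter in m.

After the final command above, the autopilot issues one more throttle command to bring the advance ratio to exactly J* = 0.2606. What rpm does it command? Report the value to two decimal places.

set_propeller: D = 2.931 m, P = 4.076 m (p = P/D = 1.390652); state ← (V=0, rpm=0)
set_airspeed(13.45): V ← 13.45 m/s
adjust_airspeed(+17.59): V ← 13.45 +17.59 = 31.04 m/s
adjust_airspeed(+16.71): V ← 31.04 +16.71 = 47.75 m/s
adjust_airspeed(-6.69): V ← 47.75 -6.69 = 41.06 m/s
set_airspeed(63.15): V ← 63.15 m/s
throttle_to(3602): rpm ← 3602
final state: V = 63.15 m/s, rpm = 3602 → n = rpm/60 = 60.033333 rev/s
target J* = 0.2606; solve J* = V/(n·D) for n: n = V/(J*·D) = 63.15/(0.2606 × 2.931) = 82.676698 rev/s
rpm = 60·n = 4960.601902

rpm = 4960.60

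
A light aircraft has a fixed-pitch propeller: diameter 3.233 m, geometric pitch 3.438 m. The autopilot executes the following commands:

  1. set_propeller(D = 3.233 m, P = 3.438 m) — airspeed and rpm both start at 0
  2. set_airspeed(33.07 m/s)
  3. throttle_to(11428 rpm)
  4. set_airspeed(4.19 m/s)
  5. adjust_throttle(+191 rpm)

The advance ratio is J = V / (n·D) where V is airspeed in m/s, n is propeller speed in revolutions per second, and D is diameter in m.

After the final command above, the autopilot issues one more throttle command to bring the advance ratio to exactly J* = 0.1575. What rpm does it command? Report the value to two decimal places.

rpm = 493.72

set_propeller: D = 3.233 m, P = 3.438 m (p = P/D = 1.063409); state ← (V=0, rpm=0)
set_airspeed(33.07): V ← 33.07 m/s
throttle_to(11428): rpm ← 11428
set_airspeed(4.19): V ← 4.19 m/s
adjust_throttle(+191): rpm ← 11428 +191 = 11619
final state: V = 4.19 m/s, rpm = 11619 → n = rpm/60 = 193.650000 rev/s
target J* = 0.1575; solve J* = V/(n·D) for n: n = V/(J*·D) = 4.19/(0.1575 × 3.233) = 8.228634 rev/s
rpm = 60·n = 493.718056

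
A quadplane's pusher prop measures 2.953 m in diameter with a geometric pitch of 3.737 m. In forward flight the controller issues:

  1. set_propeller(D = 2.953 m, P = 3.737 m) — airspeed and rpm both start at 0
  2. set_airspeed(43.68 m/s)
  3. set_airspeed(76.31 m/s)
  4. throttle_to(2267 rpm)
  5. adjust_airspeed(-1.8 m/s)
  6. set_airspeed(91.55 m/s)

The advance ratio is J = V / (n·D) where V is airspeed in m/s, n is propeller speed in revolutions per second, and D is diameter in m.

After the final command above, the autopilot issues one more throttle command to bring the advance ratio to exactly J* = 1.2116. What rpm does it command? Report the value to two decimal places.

rpm = 1535.28

set_propeller: D = 2.953 m, P = 3.737 m (p = P/D = 1.265493); state ← (V=0, rpm=0)
set_airspeed(43.68): V ← 43.68 m/s
set_airspeed(76.31): V ← 76.31 m/s
throttle_to(2267): rpm ← 2267
adjust_airspeed(-1.8): V ← 76.31 -1.8 = 74.51 m/s
set_airspeed(91.55): V ← 91.55 m/s
final state: V = 91.55 m/s, rpm = 2267 → n = rpm/60 = 37.783333 rev/s
target J* = 1.2116; solve J* = V/(n·D) for n: n = V/(J*·D) = 91.55/(1.2116 × 2.953) = 25.587958 rev/s
rpm = 60·n = 1535.277508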